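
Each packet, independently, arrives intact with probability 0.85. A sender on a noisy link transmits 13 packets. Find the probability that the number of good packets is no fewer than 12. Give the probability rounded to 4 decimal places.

0.3983

X ~ Binomial(13, 0.85); P(X ≥ 12) = Σ C(13,k) p^k (1−p)^(13−k) over k:
  k=12: C(13,12)·0.85^12·0.15^1 = 0.277371
  k=13: C(13,13)·0.85^13·0.15^0 = 0.120905
Total = 0.398277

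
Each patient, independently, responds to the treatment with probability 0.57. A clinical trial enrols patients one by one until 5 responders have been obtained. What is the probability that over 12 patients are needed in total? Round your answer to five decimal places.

0.08686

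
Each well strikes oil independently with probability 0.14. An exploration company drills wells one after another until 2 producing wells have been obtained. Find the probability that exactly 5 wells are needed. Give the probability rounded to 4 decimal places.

0.0499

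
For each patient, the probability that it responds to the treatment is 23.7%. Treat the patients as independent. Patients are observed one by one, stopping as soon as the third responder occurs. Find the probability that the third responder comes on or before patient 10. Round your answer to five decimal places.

Finishing within 10 patients ⇔ at least 3 successes in the first 10. With X ~ Binomial(10, 0.237), P(Y ≤ 10) = 1 − P(X ≤ 2).
  k=0: C(10,0)·0.237^0·0.763^10 = 0.0668722
  k=1: C(10,1)·0.237^1·0.763^9 = 0.2077156
  k=2: C(10,2)·0.237^2·0.763^8 = 0.2903391
1 − 0.5649269 = 0.4350731

0.43507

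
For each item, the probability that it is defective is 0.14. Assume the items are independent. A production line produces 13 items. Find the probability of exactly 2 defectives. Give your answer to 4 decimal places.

X ~ Binomial(n=13, p=0.14).
P(X=2) = C(13,2) · p^2 · (1−p)^11
= 78 · 0.0196 · 0.19032 = 0.290960

0.2910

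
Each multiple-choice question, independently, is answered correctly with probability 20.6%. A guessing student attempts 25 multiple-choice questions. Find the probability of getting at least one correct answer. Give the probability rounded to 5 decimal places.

P(at least one) = 1 − P(none) = 1 − (1 − 0.206)^25
= 1 − 0.0031298 = 0.9968702

0.99687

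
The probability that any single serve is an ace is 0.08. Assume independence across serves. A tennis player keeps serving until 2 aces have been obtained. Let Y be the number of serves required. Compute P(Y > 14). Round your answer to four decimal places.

Needing more than 14 serves ⇔ fewer than 2 successes in the first 14. With X ~ Binomial(14, 0.08), P(Y > 14) = P(X ≤ 1).
  k=0: C(14,0)·0.08^0·0.92^14 = 0.311193
  k=1: C(14,1)·0.08^1·0.92^13 = 0.378843
P(X ≤ 1) = 0.690036

0.6900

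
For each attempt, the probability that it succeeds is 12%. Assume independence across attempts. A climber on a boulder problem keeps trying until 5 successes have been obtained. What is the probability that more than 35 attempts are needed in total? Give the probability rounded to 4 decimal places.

Needing more than 35 attempts ⇔ fewer than 5 successes in the first 35. With X ~ Binomial(35, 0.12), P(Y > 35) = P(X ≤ 4).
  k=0: C(35,0)·0.12^0·0.88^35 = 0.011400
  k=1: C(35,1)·0.12^1·0.88^34 = 0.054408
  k=2: C(35,2)·0.12^2·0.88^33 = 0.126127
  k=3: C(35,3)·0.12^3·0.88^32 = 0.189190
  k=4: C(35,4)·0.12^4·0.88^31 = 0.206389
P(X ≤ 4) = 0.587514

0.5875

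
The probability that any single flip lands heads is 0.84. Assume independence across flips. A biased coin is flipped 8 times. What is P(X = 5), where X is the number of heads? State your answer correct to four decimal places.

X ~ Binomial(n=8, p=0.84).
P(X=5) = C(8,5) · p^5 · (1−p)^3
= 56 · 0.41821 · 0.004096 = 0.095928

0.0959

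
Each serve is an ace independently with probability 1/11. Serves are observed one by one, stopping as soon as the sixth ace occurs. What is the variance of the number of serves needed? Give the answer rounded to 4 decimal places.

660.0000

Y = total serves until the sixth success; negative binomial with r=6, p=0.090909.
Var(Y) = r(1−p)/p² = 6·0.909091 / 0.090909² = 660.000000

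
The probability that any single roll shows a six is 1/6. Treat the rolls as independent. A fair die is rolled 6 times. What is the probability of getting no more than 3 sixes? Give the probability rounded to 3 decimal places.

0.991

X ~ Binomial(6, 0.166667); P(X ≤ 3) = Σ C(6,k) p^k (1−p)^(6−k) over k:
  k=0: C(6,0)·0.166667^0·0.833333^6 = 0.33490
  k=1: C(6,1)·0.166667^1·0.833333^5 = 0.40188
  k=2: C(6,2)·0.166667^2·0.833333^4 = 0.20094
  k=3: C(6,3)·0.166667^3·0.833333^3 = 0.05358
Total = 0.99130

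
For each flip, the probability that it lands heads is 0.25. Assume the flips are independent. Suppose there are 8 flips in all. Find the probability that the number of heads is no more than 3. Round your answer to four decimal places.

X ~ Binomial(8, 0.25); P(X ≤ 3) = Σ C(8,k) p^k (1−p)^(8−k) over k:
  k=0: C(8,0)·0.25^0·0.75^8 = 0.100113
  k=1: C(8,1)·0.25^1·0.75^7 = 0.266968
  k=2: C(8,2)·0.25^2·0.75^6 = 0.311462
  k=3: C(8,3)·0.25^3·0.75^5 = 0.207642
Total = 0.886185

0.8862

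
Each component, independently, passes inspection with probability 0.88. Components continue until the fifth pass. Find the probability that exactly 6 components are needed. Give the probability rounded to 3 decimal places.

0.317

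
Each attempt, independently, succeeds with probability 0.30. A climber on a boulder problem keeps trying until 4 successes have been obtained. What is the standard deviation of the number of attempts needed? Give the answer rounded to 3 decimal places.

5.578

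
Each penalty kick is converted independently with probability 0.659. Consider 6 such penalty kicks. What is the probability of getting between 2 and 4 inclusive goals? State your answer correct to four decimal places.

X ~ Binomial(6, 0.659); P(2 ≤ X ≤ 4) = Σ C(6,k) p^k (1−p)^(6−k) over k:
  k=2: C(6,2)·0.659^2·0.341^4 = 0.088080
  k=3: C(6,3)·0.659^3·0.341^3 = 0.226960
  k=4: C(6,4)·0.659^4·0.341^2 = 0.328959
Total = 0.643999

0.6440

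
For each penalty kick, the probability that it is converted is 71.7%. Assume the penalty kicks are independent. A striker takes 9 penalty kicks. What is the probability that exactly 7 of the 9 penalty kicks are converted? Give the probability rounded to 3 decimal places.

X ~ Binomial(n=9, p=0.717).
P(X=7) = C(9,7) · p^7 · (1−p)^2
= 36 · 0.097417 · 0.080089 = 0.28087

0.281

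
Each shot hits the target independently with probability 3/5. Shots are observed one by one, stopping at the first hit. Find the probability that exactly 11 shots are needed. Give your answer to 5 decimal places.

0.00006

Geometric (trials to first success), p = 0.60.
P(Y = 11) = (1−p)^10 · p = 0.00010486 · 0.60 = 0.0000629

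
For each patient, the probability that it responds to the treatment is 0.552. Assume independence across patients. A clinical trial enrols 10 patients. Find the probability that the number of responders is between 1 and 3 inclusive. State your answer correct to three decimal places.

0.099

X ~ Binomial(10, 0.552); P(1 ≤ X ≤ 3) = Σ C(10,k) p^k (1−p)^(10−k) over k:
  k=1: C(10,1)·0.552^1·0.448^9 = 0.00401
  k=2: C(10,2)·0.552^2·0.448^8 = 0.02225
  k=3: C(10,3)·0.552^3·0.448^7 = 0.07310
Total = 0.09937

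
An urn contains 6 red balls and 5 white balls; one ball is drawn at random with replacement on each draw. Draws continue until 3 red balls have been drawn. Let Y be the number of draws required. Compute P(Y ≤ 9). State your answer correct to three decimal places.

Finishing within 9 draws ⇔ at least 3 successes in the first 9. With X ~ Binomial(9, 0.545455), P(Y ≤ 9) = 1 − P(X ≤ 2).
  k=0: C(9,0)·0.545455^0·0.454545^9 = 0.00083
  k=1: C(9,1)·0.545455^1·0.454545^8 = 0.00895
  k=2: C(9,2)·0.545455^2·0.454545^7 = 0.04294
1 − 0.05271 = 0.94729

0.947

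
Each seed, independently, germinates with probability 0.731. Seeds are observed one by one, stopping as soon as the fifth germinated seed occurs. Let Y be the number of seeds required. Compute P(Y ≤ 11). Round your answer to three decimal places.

Finishing within 11 seeds ⇔ at least 5 successes in the first 11. With X ~ Binomial(11, 0.731), P(Y ≤ 11) = 1 − P(X ≤ 4).
  k=0: C(11,0)·0.731^0·0.269^11 = 0.00000
  k=1: C(11,1)·0.731^1·0.269^10 = 0.00002
  k=2: C(11,2)·0.731^2·0.269^9 = 0.00022
  k=3: C(11,3)·0.731^3·0.269^8 = 0.00177
  k=4: C(11,4)·0.731^4·0.269^7 = 0.00960
1 − 0.01160 = 0.98840

0.988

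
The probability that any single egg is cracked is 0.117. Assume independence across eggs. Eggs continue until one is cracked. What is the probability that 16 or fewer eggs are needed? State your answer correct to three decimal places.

Y = number of eggs to the first success; geometric, p = 0.117.
P(Y ≤ 16) = 1 − (1−p)^16 = 1 − 0.13658 = 0.86342

0.863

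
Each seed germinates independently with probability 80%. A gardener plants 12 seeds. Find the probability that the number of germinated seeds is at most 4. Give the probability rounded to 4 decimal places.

X ~ Binomial(12, 0.80); P(X ≤ 4) = Σ C(12,k) p^k (1−p)^(12−k) over k:
  k=0: C(12,0)·0.80^0·0.20^12 = 0.000000
  k=1: C(12,1)·0.80^1·0.20^11 = 0.000000
  k=2: C(12,2)·0.80^2·0.20^10 = 0.000004
  k=3: C(12,3)·0.80^3·0.20^9 = 0.000058
  k=4: C(12,4)·0.80^4·0.20^8 = 0.000519
Total = 0.000581

0.0006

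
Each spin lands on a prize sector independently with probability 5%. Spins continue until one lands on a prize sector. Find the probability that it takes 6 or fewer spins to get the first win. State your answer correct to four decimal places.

0.2649

Y = number of spins to the first success; geometric, p = 0.05.
P(Y ≤ 6) = 1 − (1−p)^6 = 1 − 0.735092 = 0.264908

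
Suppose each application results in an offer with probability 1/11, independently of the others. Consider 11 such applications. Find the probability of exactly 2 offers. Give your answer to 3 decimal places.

0.193

X ~ Binomial(n=11, p=0.090909).
P(X=2) = C(11,2) · p^2 · (1−p)^9
= 55 · 0.0082645 · 0.4241 = 0.19277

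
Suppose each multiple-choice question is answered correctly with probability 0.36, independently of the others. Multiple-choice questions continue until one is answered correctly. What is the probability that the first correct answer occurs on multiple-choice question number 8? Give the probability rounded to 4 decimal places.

0.0158

Geometric (trials to first success), p = 0.36.
P(Y = 8) = (1−p)^7 · p = 0.04398 · 0.36 = 0.015833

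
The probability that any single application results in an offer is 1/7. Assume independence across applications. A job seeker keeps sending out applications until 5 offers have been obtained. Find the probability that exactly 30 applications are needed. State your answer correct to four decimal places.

Y = trial on which the fifth success occurs; negative binomial, r=5, p=0.142857.
P(Y=30) = C(29,4) · p^5 · (1−p)^25
= 23751 · 5.9499e-05 · 0.0212 = 0.029959

0.0300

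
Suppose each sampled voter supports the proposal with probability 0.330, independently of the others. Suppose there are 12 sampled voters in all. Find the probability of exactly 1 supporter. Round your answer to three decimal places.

X ~ Binomial(n=12, p=0.33).
P(X=1) = C(12,1) · p^1 · (1−p)^11
= 12 · 0.33 · 0.012213 = 0.04836

0.048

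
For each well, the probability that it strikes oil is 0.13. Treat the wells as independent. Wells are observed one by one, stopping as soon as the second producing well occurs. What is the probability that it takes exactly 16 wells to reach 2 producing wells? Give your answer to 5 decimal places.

Y = trial on which the second success occurs; negative binomial, r=2, p=0.13.
P(Y=16) = C(15,1) · p^2 · (1−p)^14
= 15 · 0.0169 · 0.14232 = 0.0360784

0.03608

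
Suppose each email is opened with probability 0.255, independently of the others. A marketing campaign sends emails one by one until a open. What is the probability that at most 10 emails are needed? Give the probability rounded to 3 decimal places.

0.947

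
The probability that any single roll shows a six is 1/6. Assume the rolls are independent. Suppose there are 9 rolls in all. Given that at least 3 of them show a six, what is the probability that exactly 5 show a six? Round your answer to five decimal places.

X ~ Binomial(9, 0.166667). Want P(X=5 | X≥3) = P(X=5) / P(X≥3).
P(X=5) = C(9,5)·0.166667^5·0.833333^4 = 0.0078143
P(X≥3) = 1 − 0.1938067 − 0.3488521 − 0.2790816 = 0.1782596
Ratio = 0.0078143 / 0.1782596 = 0.0438366

0.04384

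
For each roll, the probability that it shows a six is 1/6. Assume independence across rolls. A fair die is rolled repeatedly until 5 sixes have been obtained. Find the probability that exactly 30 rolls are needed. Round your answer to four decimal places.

Y = trial on which the fifth success occurs; negative binomial, r=5, p=0.166667.
P(Y=30) = C(29,4) · p^5 · (1−p)^25
= 23751 · 0.0001286 · 0.010483 = 0.032018

0.0320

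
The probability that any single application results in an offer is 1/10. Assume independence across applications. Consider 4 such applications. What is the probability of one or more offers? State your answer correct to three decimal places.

P(at least one) = 1 − P(none) = 1 − (1 − 0.10)^4
= 1 − 0.65610 = 0.34390

0.344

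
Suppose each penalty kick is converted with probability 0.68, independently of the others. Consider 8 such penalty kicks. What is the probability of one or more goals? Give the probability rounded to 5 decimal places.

P(at least one) = 1 − P(none) = 1 − (1 − 0.68)^8
= 1 − 0.0001100 = 0.9998900

0.99989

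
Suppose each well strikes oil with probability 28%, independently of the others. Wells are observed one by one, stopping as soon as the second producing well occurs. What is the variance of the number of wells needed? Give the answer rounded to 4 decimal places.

Y = total wells until the second success; negative binomial with r=2, p=0.28.
Var(Y) = r(1−p)/p² = 2·0.72 / 0.28² = 18.367347

18.3673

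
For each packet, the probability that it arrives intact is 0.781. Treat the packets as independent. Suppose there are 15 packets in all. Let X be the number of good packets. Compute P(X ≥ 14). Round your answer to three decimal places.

X ~ Binomial(15, 0.781); P(X ≥ 14) = Σ C(15,k) p^k (1−p)^(15−k) over k:
  k=14: C(15,14)·0.781^14·0.219^1 = 0.10319
  k=15: C(15,15)·0.781^15·0.219^0 = 0.02453
Total = 0.12773

0.128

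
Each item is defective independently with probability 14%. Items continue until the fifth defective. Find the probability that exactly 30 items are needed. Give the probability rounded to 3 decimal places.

Y = trial on which the fifth success occurs; negative binomial, r=5, p=0.14.
P(Y=30) = C(29,4) · p^5 · (1−p)^25
= 23751 · 5.3782e-05 · 0.023039 = 0.02943

0.029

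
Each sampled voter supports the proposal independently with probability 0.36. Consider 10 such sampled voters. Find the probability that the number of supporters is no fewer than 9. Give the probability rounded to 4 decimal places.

0.0007

X ~ Binomial(10, 0.36); P(X ≥ 9) = Σ C(10,k) p^k (1−p)^(10−k) over k:
  k=9: C(10,9)·0.36^9·0.64^1 = 0.000650
  k=10: C(10,10)·0.36^10·0.64^0 = 0.000037
Total = 0.000687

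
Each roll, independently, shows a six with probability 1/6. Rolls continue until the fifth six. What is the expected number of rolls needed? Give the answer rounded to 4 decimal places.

30.0000

Y = total rolls until the fifth success; negative binomial with r=5, p=0.166667.
E[Y] = r / p = 5 / 0.166667 = 30.000000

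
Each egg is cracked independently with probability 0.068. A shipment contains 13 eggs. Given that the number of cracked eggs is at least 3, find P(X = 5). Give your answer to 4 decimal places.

X ~ Binomial(13, 0.068). Want P(X=5 | X≥3) = P(X=5) / P(X≥3).
P(X=5) = C(13,5)·0.068^5·0.932^8 = 0.001065
P(X≥3) = 1 − 0.400320 − 0.379702 − 0.166222 = 0.053757
Ratio = 0.001065 / 0.053757 = 0.019816

0.0198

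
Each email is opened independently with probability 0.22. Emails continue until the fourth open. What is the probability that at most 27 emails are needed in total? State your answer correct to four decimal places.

0.8753

Finishing within 27 emails ⇔ at least 4 successes in the first 27. With X ~ Binomial(27, 0.22), P(Y ≤ 27) = 1 − P(X ≤ 3).
  k=0: C(27,0)·0.22^0·0.78^27 = 0.001221
  k=1: C(27,1)·0.22^1·0.78^26 = 0.009295
  k=2: C(27,2)·0.22^2·0.78^25 = 0.034081
  k=3: C(27,3)·0.22^3·0.78^24 = 0.080106
1 − 0.124703 = 0.875297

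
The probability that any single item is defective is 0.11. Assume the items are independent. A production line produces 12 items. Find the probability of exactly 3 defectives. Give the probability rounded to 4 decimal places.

X ~ Binomial(n=12, p=0.11).
P(X=3) = C(12,3) · p^3 · (1−p)^9
= 220 · 0.001331 · 0.35036 = 0.102591

0.1026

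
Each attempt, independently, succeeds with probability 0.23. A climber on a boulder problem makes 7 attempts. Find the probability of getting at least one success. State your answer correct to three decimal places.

P(at least one) = 1 − P(none) = 1 − (1 − 0.23)^7
= 1 − 0.16049 = 0.83951

0.840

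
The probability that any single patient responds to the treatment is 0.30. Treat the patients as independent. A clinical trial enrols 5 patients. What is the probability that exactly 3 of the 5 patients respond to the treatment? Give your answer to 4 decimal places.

0.1323

X ~ Binomial(n=5, p=0.30).
P(X=3) = C(5,3) · p^3 · (1−p)^2
= 10 · 0.027 · 0.49 = 0.132300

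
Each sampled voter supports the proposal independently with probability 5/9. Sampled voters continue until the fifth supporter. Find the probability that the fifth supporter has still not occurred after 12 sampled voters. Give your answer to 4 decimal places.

0.1044

Needing more than 12 sampled voters ⇔ fewer than 5 successes in the first 12. With X ~ Binomial(12, 0.555556), P(Y > 12) = P(X ≤ 4).
  k=0: C(12,0)·0.555556^0·0.444444^12 = 0.000059
  k=1: C(12,1)·0.555556^1·0.444444^11 = 0.000891
  k=2: C(12,2)·0.555556^2·0.444444^10 = 0.006126
  k=3: C(12,3)·0.555556^3·0.444444^9 = 0.025525
  k=4: C(12,4)·0.555556^4·0.444444^8 = 0.071789
P(X ≤ 4) = 0.104390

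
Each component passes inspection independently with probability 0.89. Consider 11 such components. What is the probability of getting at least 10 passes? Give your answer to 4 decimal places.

0.6548

X ~ Binomial(11, 0.89); P(X ≥ 10) = Σ C(11,k) p^k (1−p)^(11−k) over k:
  k=10: C(11,10)·0.89^10·0.11^1 = 0.377299
  k=11: C(11,11)·0.89^11·0.11^0 = 0.277517
Total = 0.654816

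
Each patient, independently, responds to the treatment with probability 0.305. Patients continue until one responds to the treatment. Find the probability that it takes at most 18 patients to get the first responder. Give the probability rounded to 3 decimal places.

0.999

Y = number of patients to the first success; geometric, p = 0.305.
P(Y ≤ 18) = 1 − (1−p)^18 = 1 − 0.00143 = 0.99857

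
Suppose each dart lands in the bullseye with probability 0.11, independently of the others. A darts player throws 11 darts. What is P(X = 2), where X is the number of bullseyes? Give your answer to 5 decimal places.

X ~ Binomial(n=11, p=0.11).
P(X=2) = C(11,2) · p^2 · (1−p)^9
= 55 · 0.0121 · 0.35036 = 0.2331622

0.23316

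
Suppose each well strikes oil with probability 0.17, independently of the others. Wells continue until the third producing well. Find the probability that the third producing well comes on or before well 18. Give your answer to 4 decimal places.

0.6119

Finishing within 18 wells ⇔ at least 3 successes in the first 18. With X ~ Binomial(18, 0.17), P(Y ≤ 18) = 1 − P(X ≤ 2).
  k=0: C(18,0)·0.17^0·0.83^18 = 0.034947
  k=1: C(18,1)·0.17^1·0.83^17 = 0.128839
  k=2: C(18,2)·0.17^2·0.83^16 = 0.224305
1 − 0.388091 = 0.611909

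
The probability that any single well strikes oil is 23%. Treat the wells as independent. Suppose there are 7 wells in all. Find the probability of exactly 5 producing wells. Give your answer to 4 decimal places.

0.0080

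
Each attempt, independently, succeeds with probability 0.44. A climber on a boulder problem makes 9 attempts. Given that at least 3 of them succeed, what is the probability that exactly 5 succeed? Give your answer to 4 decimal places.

X ~ Binomial(9, 0.44). Want P(X=5 | X≥3) = P(X=5) / P(X≥3).
P(X=5) = C(9,5)·0.44^5·0.56^4 = 0.204355
P(X≥3) = 1 − 0.005416 − 0.038300 − 0.120372 = 0.835912
Ratio = 0.204355 / 0.835912 = 0.244470

0.2445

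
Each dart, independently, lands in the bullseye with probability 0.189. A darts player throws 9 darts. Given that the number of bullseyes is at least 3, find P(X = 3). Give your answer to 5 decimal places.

X ~ Binomial(9, 0.189). Want P(X=3 | X≥3) = P(X=3) / P(X≥3).
P(X=3) = C(9,3)·0.189^3·0.811^6 = 0.1613577
P(X≥3) = 1 − 0.1517706 − 0.3183253 − 0.2967373 = 0.2331668
Ratio = 0.1613577 / 0.2331668 = 0.6920270

0.69203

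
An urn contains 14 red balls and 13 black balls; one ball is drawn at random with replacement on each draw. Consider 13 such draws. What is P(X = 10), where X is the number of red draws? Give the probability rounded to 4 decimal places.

X ~ Binomial(n=13, p=0.518519).
P(X=10) = C(13,10) · p^10 · (1−p)^3
= 286 · 0.0014049 · 0.11162 = 0.044848

0.0448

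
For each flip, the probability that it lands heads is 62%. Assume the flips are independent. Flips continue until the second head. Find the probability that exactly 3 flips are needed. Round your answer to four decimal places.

Y = trial on which the second success occurs; negative binomial, r=2, p=0.62.
P(Y=3) = C(2,1) · p^2 · (1−p)^1
= 2 · 0.3844 · 0.38 = 0.292144

0.2921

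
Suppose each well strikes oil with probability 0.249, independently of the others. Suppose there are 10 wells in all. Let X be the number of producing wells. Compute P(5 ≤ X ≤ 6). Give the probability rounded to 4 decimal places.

0.0735

X ~ Binomial(10, 0.249); P(5 ≤ X ≤ 6) = Σ C(10,k) p^k (1−p)^(10−k) over k:
  k=5: C(10,5)·0.249^5·0.751^5 = 0.057623
  k=6: C(10,6)·0.249^6·0.751^4 = 0.015921
Total = 0.073544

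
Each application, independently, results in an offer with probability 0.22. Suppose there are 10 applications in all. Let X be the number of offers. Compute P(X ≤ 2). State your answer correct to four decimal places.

X ~ Binomial(10, 0.22); P(X ≤ 2) = Σ C(10,k) p^k (1−p)^(10−k) over k:
  k=0: C(10,0)·0.22^0·0.78^10 = 0.083358
  k=1: C(10,1)·0.22^1·0.78^9 = 0.235112
  k=2: C(10,2)·0.22^2·0.78^8 = 0.298411
Total = 0.616880

0.6169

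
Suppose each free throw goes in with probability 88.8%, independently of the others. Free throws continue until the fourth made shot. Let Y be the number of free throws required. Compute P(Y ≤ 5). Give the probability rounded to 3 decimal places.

0.900

Finishing within 5 free throws ⇔ at least 4 successes in the first 5. With X ~ Binomial(5, 0.888), P(Y ≤ 5) = 1 − P(X ≤ 3).
  k=0: C(5,0)·0.888^0·0.112^5 = 0.00002
  k=1: C(5,1)·0.888^1·0.112^4 = 0.00070
  k=2: C(5,2)·0.888^2·0.112^3 = 0.01108
  k=3: C(5,3)·0.888^3·0.112^2 = 0.08784
1 − 0.09963 = 0.90037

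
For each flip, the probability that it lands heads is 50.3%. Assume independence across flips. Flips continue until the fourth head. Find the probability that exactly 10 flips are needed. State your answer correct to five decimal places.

0.08104

Y = trial on which the fourth success occurs; negative binomial, r=4, p=0.503.
P(Y=10) = C(9,3) · p^4 · (1−p)^6
= 84 · 0.064014 · 0.015071 = 0.0810382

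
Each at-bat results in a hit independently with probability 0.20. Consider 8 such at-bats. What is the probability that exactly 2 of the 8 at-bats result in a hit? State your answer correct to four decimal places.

0.2936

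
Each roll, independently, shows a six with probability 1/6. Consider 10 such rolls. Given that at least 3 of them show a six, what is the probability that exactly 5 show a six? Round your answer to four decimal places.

0.0579

X ~ Binomial(10, 0.166667). Want P(X=5 | X≥3) = P(X=5) / P(X≥3).
P(X=5) = C(10,5)·0.166667^5·0.833333^5 = 0.013024
P(X≥3) = 1 − 0.161506 − 0.323011 − 0.290710 = 0.224773
Ratio = 0.013024 / 0.224773 = 0.057942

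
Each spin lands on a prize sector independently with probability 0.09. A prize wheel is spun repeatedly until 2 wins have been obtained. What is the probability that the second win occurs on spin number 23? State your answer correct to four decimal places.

Y = trial on which the second success occurs; negative binomial, r=2, p=0.09.
P(Y=23) = C(22,1) · p^2 · (1−p)^21
= 22 · 0.0081 · 0.138 = 0.024591

0.0246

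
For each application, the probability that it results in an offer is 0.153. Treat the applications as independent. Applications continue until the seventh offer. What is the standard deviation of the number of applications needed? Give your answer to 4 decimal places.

Y = total applications until the seventh success; negative binomial with r=7, p=0.153.
SD(Y) = √[r(1−p)/p²] = √(253.278654) = 15.914731

15.9147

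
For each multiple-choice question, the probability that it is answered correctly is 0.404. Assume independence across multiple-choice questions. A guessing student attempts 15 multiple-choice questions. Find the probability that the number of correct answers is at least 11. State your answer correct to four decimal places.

0.0102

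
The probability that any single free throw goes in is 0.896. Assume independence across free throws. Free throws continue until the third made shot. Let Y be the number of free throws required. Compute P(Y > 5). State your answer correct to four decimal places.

0.0096

Needing more than 5 free throws ⇔ fewer than 3 successes in the first 5. With X ~ Binomial(5, 0.896), P(Y > 5) = P(X ≤ 2).
  k=0: C(5,0)·0.896^0·0.104^5 = 0.000012
  k=1: C(5,1)·0.896^1·0.104^4 = 0.000524
  k=2: C(5,2)·0.896^2·0.104^3 = 0.009031
P(X ≤ 2) = 0.009567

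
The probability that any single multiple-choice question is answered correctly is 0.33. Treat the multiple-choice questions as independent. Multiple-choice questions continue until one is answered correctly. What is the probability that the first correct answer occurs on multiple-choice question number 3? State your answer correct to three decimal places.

0.148

Geometric (trials to first success), p = 0.33.
P(Y = 3) = (1−p)^2 · p = 0.4489 · 0.33 = 0.14814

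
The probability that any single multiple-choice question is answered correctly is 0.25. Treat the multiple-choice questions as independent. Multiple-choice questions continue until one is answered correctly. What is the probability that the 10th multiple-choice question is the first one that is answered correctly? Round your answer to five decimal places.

0.01877

Geometric (trials to first success), p = 0.25.
P(Y = 10) = (1−p)^9 · p = 0.075085 · 0.25 = 0.0187712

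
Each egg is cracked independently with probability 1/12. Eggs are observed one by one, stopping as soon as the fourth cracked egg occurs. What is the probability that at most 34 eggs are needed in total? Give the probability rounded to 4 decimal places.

Finishing within 34 eggs ⇔ at least 4 successes in the first 34. With X ~ Binomial(34, 0.083333), P(Y ≤ 34) = 1 − P(X ≤ 3).
  k=0: C(34,0)·0.083333^0·0.916667^34 = 0.051903
  k=1: C(34,1)·0.083333^1·0.916667^33 = 0.160426
  k=2: C(34,2)·0.083333^2·0.916667^32 = 0.240639
  k=3: C(34,3)·0.083333^3·0.916667^31 = 0.233347
1 − 0.686315 = 0.313685

0.3137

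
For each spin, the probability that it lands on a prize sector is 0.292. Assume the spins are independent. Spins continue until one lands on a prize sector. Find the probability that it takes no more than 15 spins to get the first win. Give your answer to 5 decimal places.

Y = number of spins to the first success; geometric, p = 0.292.
P(Y ≤ 15) = 1 − (1−p)^15 = 1 − 0.0056299 = 0.9943701

0.99437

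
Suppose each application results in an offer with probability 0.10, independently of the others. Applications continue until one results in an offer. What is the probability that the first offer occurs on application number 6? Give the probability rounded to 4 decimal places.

0.0590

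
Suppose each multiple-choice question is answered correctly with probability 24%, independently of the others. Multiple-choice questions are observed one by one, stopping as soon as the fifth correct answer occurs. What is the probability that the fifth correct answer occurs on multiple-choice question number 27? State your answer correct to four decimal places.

Y = trial on which the fifth success occurs; negative binomial, r=5, p=0.24.
P(Y=27) = C(26,4) · p^5 · (1−p)^22
= 14950 · 0.00079626 · 0.0023873 = 0.028418

0.0284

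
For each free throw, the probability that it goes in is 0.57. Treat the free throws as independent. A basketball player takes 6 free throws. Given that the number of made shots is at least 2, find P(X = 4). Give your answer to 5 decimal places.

X ~ Binomial(6, 0.57). Want P(X=4 | X≥2) = P(X=4) / P(X≥2).
P(X=4) = C(6,4)·0.57^4·0.43^2 = 0.2927707
P(X≥2) = 1 − 0.0063214 − 0.0502769 = 0.9434017
Ratio = 0.2927707 / 0.9434017 = 0.3103351

0.31034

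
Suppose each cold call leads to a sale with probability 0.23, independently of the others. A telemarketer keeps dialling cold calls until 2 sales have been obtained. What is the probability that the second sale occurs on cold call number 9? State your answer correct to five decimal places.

0.06792

Y = trial on which the second success occurs; negative binomial, r=2, p=0.23.
P(Y=9) = C(8,1) · p^2 · (1−p)^7
= 8 · 0.0529 · 0.16049 = 0.0679174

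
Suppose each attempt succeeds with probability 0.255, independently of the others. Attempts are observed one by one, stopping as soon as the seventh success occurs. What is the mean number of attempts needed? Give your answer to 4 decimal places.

27.4510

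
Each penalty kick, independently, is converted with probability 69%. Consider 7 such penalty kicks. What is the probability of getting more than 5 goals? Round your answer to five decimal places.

0.30865

X ~ Binomial(7, 0.69); P(X ≥ 6) = Σ C(7,k) p^k (1−p)^(7−k) over k:
  k=6: C(7,6)·0.69^6·0.31^1 = 0.2341824
  k=7: C(7,7)·0.69^7·0.31^0 = 0.0744635
Total = 0.3086459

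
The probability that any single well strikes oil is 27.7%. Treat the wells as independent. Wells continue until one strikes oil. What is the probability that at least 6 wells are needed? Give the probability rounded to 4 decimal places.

0.1976

Y = number of wells to the first success; geometric, p = 0.277.
P(Y > 5) = P(first 5 all fail) = (1−p)^5 = 0.197557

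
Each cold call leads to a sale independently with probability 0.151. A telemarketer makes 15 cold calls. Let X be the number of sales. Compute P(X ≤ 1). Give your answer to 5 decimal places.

0.31479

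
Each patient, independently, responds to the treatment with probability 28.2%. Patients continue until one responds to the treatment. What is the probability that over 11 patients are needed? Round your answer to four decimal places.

Y = number of patients to the first success; geometric, p = 0.282.
P(Y > 11) = P(first 11 all fail) = (1−p)^11 = 0.026144

0.0261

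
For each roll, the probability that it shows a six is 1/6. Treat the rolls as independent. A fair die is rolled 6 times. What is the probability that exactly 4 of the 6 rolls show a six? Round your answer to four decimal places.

X ~ Binomial(n=6, p=0.166667).
P(X=4) = C(6,4) · p^4 · (1−p)^2
= 15 · 0.0007716 · 0.69444 = 0.008038

0.0080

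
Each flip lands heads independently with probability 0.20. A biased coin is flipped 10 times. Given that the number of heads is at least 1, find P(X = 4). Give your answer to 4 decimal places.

X ~ Binomial(10, 0.20). Want P(X=4 | X≥1) = P(X=4) / P(X≥1).
P(X=4) = C(10,4)·0.20^4·0.80^6 = 0.088080
P(X≥1) = 1 − 0.107374 = 0.892626
Ratio = 0.088080 / 0.892626 = 0.098676

0.0987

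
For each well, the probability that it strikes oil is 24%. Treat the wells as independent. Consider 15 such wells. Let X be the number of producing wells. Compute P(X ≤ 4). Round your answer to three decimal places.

0.719

X ~ Binomial(15, 0.24); P(X ≤ 4) = Σ C(15,k) p^k (1−p)^(15−k) over k:
  k=0: C(15,0)·0.24^0·0.76^15 = 0.01630
  k=1: C(15,1)·0.24^1·0.76^14 = 0.07721
  k=2: C(15,2)·0.24^2·0.76^13 = 0.17068
  k=3: C(15,3)·0.24^3·0.76^12 = 0.23357
  k=4: C(15,4)·0.24^4·0.76^11 = 0.22127
Total = 0.71903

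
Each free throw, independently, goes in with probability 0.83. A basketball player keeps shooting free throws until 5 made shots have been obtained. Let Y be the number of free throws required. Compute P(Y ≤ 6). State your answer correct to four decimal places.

Finishing within 6 free throws ⇔ at least 5 successes in the first 6. With X ~ Binomial(6, 0.83), P(Y ≤ 6) = 1 − P(X ≤ 4).
  k=0: C(6,0)·0.83^0·0.17^6 = 0.000024
  k=1: C(6,1)·0.83^1·0.17^5 = 0.000707
  k=2: C(6,2)·0.83^2·0.17^4 = 0.008631
  k=3: C(6,3)·0.83^3·0.17^3 = 0.056184
  k=4: C(6,4)·0.83^4·0.17^2 = 0.205732
1 − 0.271277 = 0.728723

0.7287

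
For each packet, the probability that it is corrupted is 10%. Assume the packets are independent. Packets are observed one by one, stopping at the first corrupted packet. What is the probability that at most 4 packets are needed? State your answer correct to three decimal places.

Y = number of packets to the first success; geometric, p = 0.10.
P(Y ≤ 4) = 1 − (1−p)^4 = 1 − 0.65610 = 0.34390

0.344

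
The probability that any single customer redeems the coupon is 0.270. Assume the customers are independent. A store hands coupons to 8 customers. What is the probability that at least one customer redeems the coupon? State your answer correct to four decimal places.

0.9194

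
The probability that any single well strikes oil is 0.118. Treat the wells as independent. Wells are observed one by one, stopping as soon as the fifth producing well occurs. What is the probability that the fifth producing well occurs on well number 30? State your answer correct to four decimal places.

0.0235

Y = trial on which the fifth success occurs; negative binomial, r=5, p=0.118.
P(Y=30) = C(29,4) · p^5 · (1−p)^25
= 23751 · 2.2878e-05 · 0.043323 = 0.023540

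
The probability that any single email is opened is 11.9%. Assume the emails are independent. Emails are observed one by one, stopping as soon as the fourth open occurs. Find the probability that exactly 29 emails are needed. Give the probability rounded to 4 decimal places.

Y = trial on which the fourth success occurs; negative binomial, r=4, p=0.119.
P(Y=29) = C(28,3) · p^4 · (1−p)^25
= 3276 · 0.00020053 · 0.042111 = 0.027665

0.0277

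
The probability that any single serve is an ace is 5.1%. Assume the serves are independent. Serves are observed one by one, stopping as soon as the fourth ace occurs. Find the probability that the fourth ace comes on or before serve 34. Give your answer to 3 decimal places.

0.093

Finishing within 34 serves ⇔ at least 4 successes in the first 34. With X ~ Binomial(34, 0.051), P(Y ≤ 34) = 1 − P(X ≤ 3).
  k=0: C(34,0)·0.051^0·0.949^34 = 0.16868
  k=1: C(34,1)·0.051^1·0.949^33 = 0.30820
  k=2: C(34,2)·0.051^2·0.949^32 = 0.27329
  k=3: C(34,3)·0.051^3·0.949^31 = 0.15666
1 − 0.90682 = 0.09318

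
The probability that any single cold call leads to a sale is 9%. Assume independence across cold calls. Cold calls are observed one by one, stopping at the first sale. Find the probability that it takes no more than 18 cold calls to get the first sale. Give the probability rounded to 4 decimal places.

Y = number of cold calls to the first success; geometric, p = 0.09.
P(Y ≤ 18) = 1 − (1−p)^18 = 1 − 0.183124 = 0.816876

0.8169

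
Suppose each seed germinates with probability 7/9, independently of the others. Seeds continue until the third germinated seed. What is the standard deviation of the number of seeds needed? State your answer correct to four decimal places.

Y = total seeds until the third success; negative binomial with r=3, p=0.777778.
SD(Y) = √[r(1−p)/p²] = √(1.102041) = 1.049781

1.0498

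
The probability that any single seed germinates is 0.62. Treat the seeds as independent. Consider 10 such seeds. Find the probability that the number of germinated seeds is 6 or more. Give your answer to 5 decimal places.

0.68231

X ~ Binomial(10, 0.62); P(X ≥ 6) = Σ C(10,k) p^k (1−p)^(10−k) over k:
  k=6: C(10,6)·0.62^6·0.38^4 = 0.2487161
  k=7: C(10,7)·0.62^7·0.38^3 = 0.2318856
  k=8: C(10,8)·0.62^8·0.38^2 = 0.1418774
  k=9: C(10,9)·0.62^9·0.38^1 = 0.0514409
  k=10: C(10,10)·0.62^10·0.38^0 = 0.0083930
Total = 0.6823130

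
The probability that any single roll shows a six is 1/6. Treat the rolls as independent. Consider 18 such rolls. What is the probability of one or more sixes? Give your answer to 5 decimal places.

P(at least one) = 1 − P(none) = 1 − (1 − 0.166667)^18
= 1 − 0.0375610 = 0.9624390

0.96244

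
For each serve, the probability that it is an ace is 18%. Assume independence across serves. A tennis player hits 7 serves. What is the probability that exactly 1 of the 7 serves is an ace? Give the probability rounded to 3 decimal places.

0.383

X ~ Binomial(n=7, p=0.18).
P(X=1) = C(7,1) · p^1 · (1−p)^6
= 7 · 0.18 · 0.30401 = 0.38305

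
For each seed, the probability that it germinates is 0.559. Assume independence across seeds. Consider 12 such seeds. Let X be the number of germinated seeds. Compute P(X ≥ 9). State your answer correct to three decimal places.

0.149

X ~ Binomial(12, 0.559); P(X ≥ 9) = Σ C(12,k) p^k (1−p)^(12−k) over k:
  k=9: C(12,9)·0.559^9·0.441^3 = 0.10056
  k=10: C(12,10)·0.559^10·0.441^2 = 0.03824
  k=11: C(12,11)·0.559^11·0.441^1 = 0.00881
  k=12: C(12,12)·0.559^12·0.441^0 = 0.00093
Total = 0.14855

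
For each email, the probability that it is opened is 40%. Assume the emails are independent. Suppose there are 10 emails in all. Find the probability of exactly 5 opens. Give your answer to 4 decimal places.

X ~ Binomial(n=10, p=0.40).
P(X=5) = C(10,5) · p^5 · (1−p)^5
= 252 · 0.01024 · 0.07776 = 0.200658

0.2007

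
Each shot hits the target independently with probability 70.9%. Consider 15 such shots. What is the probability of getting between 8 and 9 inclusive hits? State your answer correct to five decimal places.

X ~ Binomial(15, 0.709); P(8 ≤ X ≤ 9) = Σ C(15,k) p^k (1−p)^(15−k) over k:
  k=8: C(15,8)·0.709^8·0.291^7 = 0.0726055
  k=9: C(15,9)·0.709^9·0.291^6 = 0.1375872
Total = 0.2101927

0.21019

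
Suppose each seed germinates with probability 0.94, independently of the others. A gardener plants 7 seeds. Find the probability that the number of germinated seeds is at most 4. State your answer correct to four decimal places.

0.0063

X ~ Binomial(7, 0.94); P(X ≤ 4) = Σ C(7,k) p^k (1−p)^(7−k) over k:
  k=0: C(7,0)·0.94^0·0.06^7 = 0.000000
  k=1: C(7,1)·0.94^1·0.06^6 = 0.000000
  k=2: C(7,2)·0.94^2·0.06^5 = 0.000014
  k=3: C(7,3)·0.94^3·0.06^4 = 0.000377
  k=4: C(7,4)·0.94^4·0.06^3 = 0.005902
Total = 0.006294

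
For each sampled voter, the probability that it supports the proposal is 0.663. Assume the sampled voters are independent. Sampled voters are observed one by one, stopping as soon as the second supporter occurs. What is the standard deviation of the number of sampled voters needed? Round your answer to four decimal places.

1.2383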